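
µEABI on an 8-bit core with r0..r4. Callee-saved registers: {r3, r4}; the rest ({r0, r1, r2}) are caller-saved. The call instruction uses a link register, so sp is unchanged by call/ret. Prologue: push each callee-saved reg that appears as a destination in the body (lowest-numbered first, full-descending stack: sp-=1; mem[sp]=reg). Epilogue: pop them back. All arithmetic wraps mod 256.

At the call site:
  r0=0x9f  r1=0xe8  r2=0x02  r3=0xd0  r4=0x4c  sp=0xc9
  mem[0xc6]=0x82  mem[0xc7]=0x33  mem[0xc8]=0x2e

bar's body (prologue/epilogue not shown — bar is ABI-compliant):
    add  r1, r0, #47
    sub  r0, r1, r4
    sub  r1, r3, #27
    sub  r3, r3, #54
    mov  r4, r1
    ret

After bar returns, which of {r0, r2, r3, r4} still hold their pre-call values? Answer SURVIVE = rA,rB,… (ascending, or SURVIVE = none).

SURVIVE = r2,r3,r4

prologue: push r3 -> mem[0xc8]=0xd0, sp=0xc8
prologue: push r4 -> mem[0xc7]=0x4c, sp=0xc7
body[0] add  r1, r0, #47 -> r1=0xce
body[1] sub  r0, r1, r4 -> r0=0x82
body[2] sub  r1, r3, #27 -> r1=0xb5
body[3] sub  r3, r3, #54 -> r3=0x9a
body[4] mov  r4, r1 -> r4=0xb5
epilogue: pop r4=0x4c, sp=0xc8
epilogue: pop r3=0xd0, sp=0xc9
r0: caller-saved, written=True
r2: caller-saved, written=False
r3: callee-saved, written=True
r4: callee-saved, written=True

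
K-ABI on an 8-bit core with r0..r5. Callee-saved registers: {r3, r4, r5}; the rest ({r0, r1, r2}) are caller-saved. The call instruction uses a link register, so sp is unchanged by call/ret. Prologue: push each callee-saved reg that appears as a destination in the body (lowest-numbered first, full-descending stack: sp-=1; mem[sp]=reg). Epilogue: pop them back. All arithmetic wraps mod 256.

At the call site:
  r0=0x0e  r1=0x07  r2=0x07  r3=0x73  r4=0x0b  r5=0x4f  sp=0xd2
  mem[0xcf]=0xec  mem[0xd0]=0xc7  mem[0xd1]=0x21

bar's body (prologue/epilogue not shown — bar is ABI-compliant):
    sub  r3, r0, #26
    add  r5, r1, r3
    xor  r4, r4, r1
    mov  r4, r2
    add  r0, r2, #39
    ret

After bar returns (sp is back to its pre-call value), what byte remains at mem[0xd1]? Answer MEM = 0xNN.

MEM = 0x73

prologue: push r3 → mem[0xd1]=0x73, sp=0xd1
prologue: push r4 → mem[0xd0]=0x0b, sp=0xd0
prologue: push r5 → mem[0xcf]=0x4f, sp=0xcf
body[0] sub  r3, r0, #26 → r3=0xf4
body[1] add  r5, r1, r3 → r5=0xfb
body[2] xor  r4, r4, r1 → r4=0x0c
body[3] mov  r4, r2 → r4=0x07
body[4] add  r0, r2, #39 → r0=0x2e
epilogue: pop r5=0x4f, sp=0xd0
epilogue: pop r4=0x0b, sp=0xd1
epilogue: pop r3=0x73, sp=0xd2
prologue pushed ['r3', 'r4', 'r5'] at ['0xd1', '0xd0', '0xcf']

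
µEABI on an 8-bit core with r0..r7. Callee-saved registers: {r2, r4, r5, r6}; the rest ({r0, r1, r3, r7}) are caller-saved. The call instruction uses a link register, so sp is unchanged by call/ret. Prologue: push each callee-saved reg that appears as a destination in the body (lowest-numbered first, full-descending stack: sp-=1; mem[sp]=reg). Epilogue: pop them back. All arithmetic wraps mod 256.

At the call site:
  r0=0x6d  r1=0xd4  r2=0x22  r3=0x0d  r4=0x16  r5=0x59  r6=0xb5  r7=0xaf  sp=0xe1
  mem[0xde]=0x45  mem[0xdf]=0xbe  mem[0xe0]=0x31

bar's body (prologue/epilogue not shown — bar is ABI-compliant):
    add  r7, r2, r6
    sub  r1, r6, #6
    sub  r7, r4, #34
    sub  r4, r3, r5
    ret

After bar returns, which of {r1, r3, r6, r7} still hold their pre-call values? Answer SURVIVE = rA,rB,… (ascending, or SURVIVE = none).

SURVIVE = r3,r6

prologue: push r4 → mem[0xe0]=0x16, sp=0xe0
body[0] add  r7, r2, r6 → r7=0xd7
body[1] sub  r1, r6, #6 → r1=0xaf
body[2] sub  r7, r4, #34 → r7=0xf4
body[3] sub  r4, r3, r5 → r4=0xb4
epilogue: pop r4=0x16, sp=0xe1
r1: caller-saved, written=True
r3: caller-saved, written=False
r6: callee-saved, written=False
r7: caller-saved, written=True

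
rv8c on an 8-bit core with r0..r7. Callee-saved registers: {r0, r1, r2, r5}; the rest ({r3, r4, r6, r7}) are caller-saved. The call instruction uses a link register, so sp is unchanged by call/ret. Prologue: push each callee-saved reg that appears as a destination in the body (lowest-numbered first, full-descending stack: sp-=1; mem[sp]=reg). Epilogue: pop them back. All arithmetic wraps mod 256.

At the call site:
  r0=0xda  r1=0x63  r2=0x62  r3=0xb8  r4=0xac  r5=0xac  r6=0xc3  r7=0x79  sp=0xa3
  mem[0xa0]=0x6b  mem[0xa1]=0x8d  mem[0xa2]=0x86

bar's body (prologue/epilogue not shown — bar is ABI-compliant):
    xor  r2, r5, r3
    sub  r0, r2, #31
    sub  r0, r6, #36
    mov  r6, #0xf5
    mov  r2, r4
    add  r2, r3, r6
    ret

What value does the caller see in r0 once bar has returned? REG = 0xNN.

REG = 0xda

prologue: push r0 → mem[0xa2]=0xda, sp=0xa2
prologue: push r2 → mem[0xa1]=0x62, sp=0xa1
body[0] xor  r2, r5, r3 → r2=0x14
body[1] sub  r0, r2, #31 → r0=0xf5
body[2] sub  r0, r6, #36 → r0=0x9f
body[3] mov  r6, #0xf5 → r6=0xf5
body[4] mov  r2, r4 → r2=0xac
body[5] add  r2, r3, r6 → r2=0xad
epilogue: pop r2=0x62, sp=0xa2
epilogue: pop r0=0xda, sp=0xa3
r0 is callee-saved → restored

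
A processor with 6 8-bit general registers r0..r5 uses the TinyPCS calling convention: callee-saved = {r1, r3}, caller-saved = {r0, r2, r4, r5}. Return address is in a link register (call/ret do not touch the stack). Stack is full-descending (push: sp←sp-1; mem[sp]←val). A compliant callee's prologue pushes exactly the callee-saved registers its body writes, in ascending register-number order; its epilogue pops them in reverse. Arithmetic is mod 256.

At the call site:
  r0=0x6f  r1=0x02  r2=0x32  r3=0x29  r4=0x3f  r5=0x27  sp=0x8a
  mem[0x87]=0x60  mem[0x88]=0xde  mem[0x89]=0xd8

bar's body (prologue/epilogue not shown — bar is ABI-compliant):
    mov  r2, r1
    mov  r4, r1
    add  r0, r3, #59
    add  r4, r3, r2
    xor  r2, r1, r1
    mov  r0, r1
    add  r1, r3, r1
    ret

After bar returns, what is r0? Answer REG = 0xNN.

REG = 0x02

prologue: push r1 → mem[0x89]=0x02, sp=0x89
body[0] mov  r2, r1 → r2=0x02
body[1] mov  r4, r1 → r4=0x02
body[2] add  r0, r3, #59 → r0=0x64
body[3] add  r4, r3, r2 → r4=0x2b
body[4] xor  r2, r1, r1 → r2=0x00
body[5] mov  r0, r1 → r0=0x02
body[6] add  r1, r3, r1 → r1=0x2b
epilogue: pop r1=0x02, sp=0x8a
r0 is caller-saved → body value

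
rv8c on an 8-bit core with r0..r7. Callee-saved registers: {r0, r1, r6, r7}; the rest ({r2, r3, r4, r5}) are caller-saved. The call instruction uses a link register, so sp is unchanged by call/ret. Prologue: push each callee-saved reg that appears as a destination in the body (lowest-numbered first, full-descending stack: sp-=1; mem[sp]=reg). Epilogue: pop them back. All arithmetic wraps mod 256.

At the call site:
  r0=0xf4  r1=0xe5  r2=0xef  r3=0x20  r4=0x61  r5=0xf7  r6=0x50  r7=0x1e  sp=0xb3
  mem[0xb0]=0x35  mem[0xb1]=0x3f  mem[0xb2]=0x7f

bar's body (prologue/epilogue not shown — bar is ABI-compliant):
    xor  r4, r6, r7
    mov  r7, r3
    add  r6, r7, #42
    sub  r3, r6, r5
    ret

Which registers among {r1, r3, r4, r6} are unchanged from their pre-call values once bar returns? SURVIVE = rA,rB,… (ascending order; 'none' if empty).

SURVIVE = r1,r6

prologue: push r6 -> mem[0xb2]=0x50, sp=0xb2
prologue: push r7 -> mem[0xb1]=0x1e, sp=0xb1
body[0] xor  r4, r6, r7 -> r4=0x4e
body[1] mov  r7, r3 -> r7=0x20
body[2] add  r6, r7, #42 -> r6=0x4a
body[3] sub  r3, r6, r5 -> r3=0x53
epilogue: pop r7=0x1e, sp=0xb2
epilogue: pop r6=0x50, sp=0xb3
r1: callee-saved, written=False
r3: caller-saved, written=True
r4: caller-saved, written=True
r6: callee-saved, written=True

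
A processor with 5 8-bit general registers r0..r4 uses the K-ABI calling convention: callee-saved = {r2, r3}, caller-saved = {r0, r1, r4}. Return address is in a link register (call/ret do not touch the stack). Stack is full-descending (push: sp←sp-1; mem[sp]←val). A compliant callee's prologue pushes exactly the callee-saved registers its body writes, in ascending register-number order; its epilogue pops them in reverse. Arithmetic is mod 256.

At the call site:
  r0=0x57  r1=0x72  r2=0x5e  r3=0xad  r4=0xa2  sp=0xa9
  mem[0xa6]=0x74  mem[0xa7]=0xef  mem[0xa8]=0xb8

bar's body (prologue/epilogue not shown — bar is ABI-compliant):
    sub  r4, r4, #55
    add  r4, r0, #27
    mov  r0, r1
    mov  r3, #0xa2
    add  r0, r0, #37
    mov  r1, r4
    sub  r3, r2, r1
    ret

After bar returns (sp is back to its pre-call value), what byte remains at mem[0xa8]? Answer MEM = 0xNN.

MEM = 0xad

prologue: push r3 → mem[0xa8]=0xad, sp=0xa8
body[0] sub  r4, r4, #55 → r4=0x6b
body[1] add  r4, r0, #27 → r4=0x72
body[2] mov  r0, r1 → r0=0x72
body[3] mov  r3, #0xa2 → r3=0xa2
body[4] add  r0, r0, #37 → r0=0x97
body[5] mov  r1, r4 → r1=0x72
body[6] sub  r3, r2, r1 → r3=0xec
epilogue: pop r3=0xad, sp=0xa9
prologue pushed ['r3'] at ['0xa8']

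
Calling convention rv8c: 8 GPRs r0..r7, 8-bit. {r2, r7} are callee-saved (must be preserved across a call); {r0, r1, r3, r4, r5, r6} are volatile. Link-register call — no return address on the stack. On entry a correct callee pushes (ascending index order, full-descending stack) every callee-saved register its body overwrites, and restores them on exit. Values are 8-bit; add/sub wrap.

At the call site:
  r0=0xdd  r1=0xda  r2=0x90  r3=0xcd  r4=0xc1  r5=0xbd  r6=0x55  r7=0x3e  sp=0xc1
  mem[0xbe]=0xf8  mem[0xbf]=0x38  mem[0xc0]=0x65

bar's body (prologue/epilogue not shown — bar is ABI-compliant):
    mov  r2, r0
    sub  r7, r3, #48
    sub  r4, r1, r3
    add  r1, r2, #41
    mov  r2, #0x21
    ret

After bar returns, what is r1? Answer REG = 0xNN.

prologue: push r2 → mem[0xc0]=0x90, sp=0xc0
prologue: push r7 → mem[0xbf]=0x3e, sp=0xbf
body[0] mov  r2, r0 → r2=0xdd
body[1] sub  r7, r3, #48 → r7=0x9d
body[2] sub  r4, r1, r3 → r4=0x0d
body[3] add  r1, r2, #41 → r1=0x06
body[4] mov  r2, #0x21 → r2=0x21
epilogue: pop r7=0x3e, sp=0xc0
epilogue: pop r2=0x90, sp=0xc1
r1 is caller-saved → body value

REG = 0x06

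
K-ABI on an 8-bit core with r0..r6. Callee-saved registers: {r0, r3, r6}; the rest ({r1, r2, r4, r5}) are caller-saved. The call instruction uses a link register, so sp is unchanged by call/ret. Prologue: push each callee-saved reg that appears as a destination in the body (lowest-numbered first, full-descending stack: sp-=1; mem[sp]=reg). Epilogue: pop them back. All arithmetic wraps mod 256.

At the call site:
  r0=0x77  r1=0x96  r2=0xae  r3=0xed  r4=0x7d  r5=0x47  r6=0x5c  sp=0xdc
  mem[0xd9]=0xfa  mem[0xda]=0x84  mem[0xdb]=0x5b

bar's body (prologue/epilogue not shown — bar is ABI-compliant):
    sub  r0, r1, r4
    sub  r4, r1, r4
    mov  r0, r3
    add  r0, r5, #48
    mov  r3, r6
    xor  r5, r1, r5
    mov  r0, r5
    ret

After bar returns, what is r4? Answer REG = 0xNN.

prologue: push r0 → mem[0xdb]=0x77, sp=0xdb
prologue: push r3 → mem[0xda]=0xed, sp=0xda
body[0] sub  r0, r1, r4 → r0=0x19
body[1] sub  r4, r1, r4 → r4=0x19
body[2] mov  r0, r3 → r0=0xed
body[3] add  r0, r5, #48 → r0=0x77
body[4] mov  r3, r6 → r3=0x5c
body[5] xor  r5, r1, r5 → r5=0xd1
body[6] mov  r0, r5 → r0=0xd1
epilogue: pop r3=0xed, sp=0xdb
epilogue: pop r0=0x77, sp=0xdc
r4 is caller-saved → body value

REG = 0x19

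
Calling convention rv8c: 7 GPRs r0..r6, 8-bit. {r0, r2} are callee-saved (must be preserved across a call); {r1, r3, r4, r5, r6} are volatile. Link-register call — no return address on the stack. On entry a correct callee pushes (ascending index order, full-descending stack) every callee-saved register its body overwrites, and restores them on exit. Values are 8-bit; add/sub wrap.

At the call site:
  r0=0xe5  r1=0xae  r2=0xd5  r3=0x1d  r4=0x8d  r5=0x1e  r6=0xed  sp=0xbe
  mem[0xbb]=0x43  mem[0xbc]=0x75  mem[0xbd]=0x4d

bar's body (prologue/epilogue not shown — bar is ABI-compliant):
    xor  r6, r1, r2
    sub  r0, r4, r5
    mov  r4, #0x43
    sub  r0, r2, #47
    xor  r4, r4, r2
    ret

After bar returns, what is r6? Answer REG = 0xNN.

prologue: push r0 → mem[0xbd]=0xe5, sp=0xbd
body[0] xor  r6, r1, r2 → r6=0x7b
body[1] sub  r0, r4, r5 → r0=0x6f
body[2] mov  r4, #0x43 → r4=0x43
body[3] sub  r0, r2, #47 → r0=0xa6
body[4] xor  r4, r4, r2 → r4=0x96
epilogue: pop r0=0xe5, sp=0xbe
r6 is caller-saved → body value

REG = 0x7b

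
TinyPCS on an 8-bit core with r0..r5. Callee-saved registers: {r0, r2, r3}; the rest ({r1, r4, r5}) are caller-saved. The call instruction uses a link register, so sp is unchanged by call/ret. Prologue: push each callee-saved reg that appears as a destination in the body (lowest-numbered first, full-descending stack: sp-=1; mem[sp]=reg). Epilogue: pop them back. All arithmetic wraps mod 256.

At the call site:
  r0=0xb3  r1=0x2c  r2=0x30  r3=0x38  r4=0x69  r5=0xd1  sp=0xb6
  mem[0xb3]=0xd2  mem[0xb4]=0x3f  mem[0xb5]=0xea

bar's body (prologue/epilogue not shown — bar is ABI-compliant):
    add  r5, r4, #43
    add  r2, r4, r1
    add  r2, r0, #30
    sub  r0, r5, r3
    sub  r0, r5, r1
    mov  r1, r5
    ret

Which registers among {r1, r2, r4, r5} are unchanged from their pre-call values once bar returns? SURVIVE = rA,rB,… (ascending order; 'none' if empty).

prologue: push r0 -> mem[0xb5]=0xb3, sp=0xb5
prologue: push r2 -> mem[0xb4]=0x30, sp=0xb4
body[0] add  r5, r4, #43 -> r5=0x94
body[1] add  r2, r4, r1 -> r2=0x95
body[2] add  r2, r0, #30 -> r2=0xd1
body[3] sub  r0, r5, r3 -> r0=0x5c
body[4] sub  r0, r5, r1 -> r0=0x68
body[5] mov  r1, r5 -> r1=0x94
epilogue: pop r2=0x30, sp=0xb5
epilogue: pop r0=0xb3, sp=0xb6
r1: caller-saved, written=True
r2: callee-saved, written=True
r4: caller-saved, written=False
r5: caller-saved, written=True

SURVIVE = r2,r4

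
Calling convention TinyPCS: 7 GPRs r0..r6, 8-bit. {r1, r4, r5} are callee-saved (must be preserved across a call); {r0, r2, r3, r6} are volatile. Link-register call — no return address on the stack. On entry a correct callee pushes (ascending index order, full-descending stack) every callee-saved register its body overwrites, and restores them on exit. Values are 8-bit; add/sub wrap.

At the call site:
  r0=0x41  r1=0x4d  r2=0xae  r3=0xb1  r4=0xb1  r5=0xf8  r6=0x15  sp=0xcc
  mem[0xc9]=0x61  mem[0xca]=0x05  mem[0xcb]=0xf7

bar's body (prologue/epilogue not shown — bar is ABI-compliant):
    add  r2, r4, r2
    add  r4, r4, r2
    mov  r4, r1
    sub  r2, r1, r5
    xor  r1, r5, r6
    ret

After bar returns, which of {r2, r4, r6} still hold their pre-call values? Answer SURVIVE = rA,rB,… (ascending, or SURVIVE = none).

prologue: push r1 -> mem[0xcb]=0x4d, sp=0xcb
prologue: push r4 -> mem[0xca]=0xb1, sp=0xca
body[0] add  r2, r4, r2 -> r2=0x5f
body[1] add  r4, r4, r2 -> r4=0x10
body[2] mov  r4, r1 -> r4=0x4d
body[3] sub  r2, r1, r5 -> r2=0x55
body[4] xor  r1, r5, r6 -> r1=0xed
epilogue: pop r4=0xb1, sp=0xcb
epilogue: pop r1=0x4d, sp=0xcc
r2: caller-saved, written=True
r4: callee-saved, written=True
r6: caller-saved, written=False

SURVIVE = r4,r6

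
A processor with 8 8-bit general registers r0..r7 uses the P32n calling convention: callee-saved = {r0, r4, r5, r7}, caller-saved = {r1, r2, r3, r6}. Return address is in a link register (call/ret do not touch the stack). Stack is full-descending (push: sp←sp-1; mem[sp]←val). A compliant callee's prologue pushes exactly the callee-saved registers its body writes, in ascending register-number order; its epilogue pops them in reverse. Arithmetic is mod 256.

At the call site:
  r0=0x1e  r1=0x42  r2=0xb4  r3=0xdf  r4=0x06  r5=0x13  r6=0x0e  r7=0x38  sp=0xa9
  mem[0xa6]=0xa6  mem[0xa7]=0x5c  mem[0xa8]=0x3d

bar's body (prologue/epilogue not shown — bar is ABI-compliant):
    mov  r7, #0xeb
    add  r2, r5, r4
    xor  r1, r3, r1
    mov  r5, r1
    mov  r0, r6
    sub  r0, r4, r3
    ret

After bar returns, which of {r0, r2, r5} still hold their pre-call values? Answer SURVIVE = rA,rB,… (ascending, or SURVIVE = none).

prologue: push r0 -> mem[0xa8]=0x1e, sp=0xa8
prologue: push r5 -> mem[0xa7]=0x13, sp=0xa7
prologue: push r7 -> mem[0xa6]=0x38, sp=0xa6
body[0] mov  r7, #0xeb -> r7=0xeb
body[1] add  r2, r5, r4 -> r2=0x19
body[2] xor  r1, r3, r1 -> r1=0x9d
body[3] mov  r5, r1 -> r5=0x9d
body[4] mov  r0, r6 -> r0=0x0e
body[5] sub  r0, r4, r3 -> r0=0x27
epilogue: pop r7=0x38, sp=0xa7
epilogue: pop r5=0x13, sp=0xa8
epilogue: pop r0=0x1e, sp=0xa9
r0: callee-saved, written=True
r2: caller-saved, written=True
r5: callee-saved, written=True

SURVIVE = r0,r5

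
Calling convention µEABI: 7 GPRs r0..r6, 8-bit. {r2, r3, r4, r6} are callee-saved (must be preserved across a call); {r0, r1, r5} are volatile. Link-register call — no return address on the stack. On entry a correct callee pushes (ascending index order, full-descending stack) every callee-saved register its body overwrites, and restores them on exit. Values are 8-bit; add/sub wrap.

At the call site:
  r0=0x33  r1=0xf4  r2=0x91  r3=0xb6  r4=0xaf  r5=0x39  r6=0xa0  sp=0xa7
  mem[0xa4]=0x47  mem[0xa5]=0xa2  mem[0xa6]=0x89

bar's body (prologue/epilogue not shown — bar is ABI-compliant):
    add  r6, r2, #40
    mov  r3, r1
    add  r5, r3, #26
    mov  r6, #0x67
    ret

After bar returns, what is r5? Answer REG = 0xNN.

prologue: push r3 → mem[0xa6]=0xb6, sp=0xa6
prologue: push r6 → mem[0xa5]=0xa0, sp=0xa5
body[0] add  r6, r2, #40 → r6=0xb9
body[1] mov  r3, r1 → r3=0xf4
body[2] add  r5, r3, #26 → r5=0x0e
body[3] mov  r6, #0x67 → r6=0x67
epilogue: pop r6=0xa0, sp=0xa6
epilogue: pop r3=0xb6, sp=0xa7
r5 is caller-saved → body value

REG = 0x0e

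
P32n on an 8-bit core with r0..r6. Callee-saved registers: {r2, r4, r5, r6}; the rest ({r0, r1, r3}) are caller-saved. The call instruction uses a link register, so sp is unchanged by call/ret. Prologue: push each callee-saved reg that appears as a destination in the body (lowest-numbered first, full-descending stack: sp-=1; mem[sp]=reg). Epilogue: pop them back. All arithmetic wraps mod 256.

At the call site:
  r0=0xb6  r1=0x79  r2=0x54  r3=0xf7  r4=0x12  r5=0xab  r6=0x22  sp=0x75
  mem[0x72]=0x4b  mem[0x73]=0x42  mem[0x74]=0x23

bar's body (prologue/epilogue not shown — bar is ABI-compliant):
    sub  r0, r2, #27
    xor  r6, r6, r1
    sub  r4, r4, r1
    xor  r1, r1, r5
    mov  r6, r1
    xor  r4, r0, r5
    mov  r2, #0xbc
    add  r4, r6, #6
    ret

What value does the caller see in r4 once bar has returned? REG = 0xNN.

REG = 0x12

prologue: push r2 → mem[0x74]=0x54, sp=0x74
prologue: push r4 → mem[0x73]=0x12, sp=0x73
prologue: push r6 → mem[0x72]=0x22, sp=0x72
body[0] sub  r0, r2, #27 → r0=0x39
body[1] xor  r6, r6, r1 → r6=0x5b
body[2] sub  r4, r4, r1 → r4=0x99
body[3] xor  r1, r1, r5 → r1=0xd2
body[4] mov  r6, r1 → r6=0xd2
body[5] xor  r4, r0, r5 → r4=0x92
body[6] mov  r2, #0xbc → r2=0xbc
body[7] add  r4, r6, #6 → r4=0xd8
epilogue: pop r6=0x22, sp=0x73
epilogue: pop r4=0x12, sp=0x74
epilogue: pop r2=0x54, sp=0x75
r4 is callee-saved → restored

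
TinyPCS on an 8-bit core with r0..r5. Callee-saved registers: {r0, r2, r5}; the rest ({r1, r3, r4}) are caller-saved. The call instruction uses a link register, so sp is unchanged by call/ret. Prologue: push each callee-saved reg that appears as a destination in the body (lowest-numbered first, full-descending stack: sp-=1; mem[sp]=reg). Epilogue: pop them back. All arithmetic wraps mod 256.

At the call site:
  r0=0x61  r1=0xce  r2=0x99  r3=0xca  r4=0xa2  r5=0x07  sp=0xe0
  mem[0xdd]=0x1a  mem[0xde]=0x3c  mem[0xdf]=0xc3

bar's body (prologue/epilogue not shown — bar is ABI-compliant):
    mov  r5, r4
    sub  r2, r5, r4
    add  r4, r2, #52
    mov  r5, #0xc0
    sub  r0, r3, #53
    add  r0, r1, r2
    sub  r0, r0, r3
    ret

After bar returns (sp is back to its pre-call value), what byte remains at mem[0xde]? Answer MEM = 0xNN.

prologue: push r0 → mem[0xdf]=0x61, sp=0xdf
prologue: push r2 → mem[0xde]=0x99, sp=0xde
prologue: push r5 → mem[0xdd]=0x07, sp=0xdd
body[0] mov  r5, r4 → r5=0xa2
body[1] sub  r2, r5, r4 → r2=0x00
body[2] add  r4, r2, #52 → r4=0x34
body[3] mov  r5, #0xc0 → r5=0xc0
body[4] sub  r0, r3, #53 → r0=0x95
body[5] add  r0, r1, r2 → r0=0xce
body[6] sub  r0, r0, r3 → r0=0x04
epilogue: pop r5=0x07, sp=0xde
epilogue: pop r2=0x99, sp=0xdf
epilogue: pop r0=0x61, sp=0xe0
prologue pushed ['r0', 'r2', 'r5'] at ['0xdf', '0xde', '0xdd']

MEM = 0x99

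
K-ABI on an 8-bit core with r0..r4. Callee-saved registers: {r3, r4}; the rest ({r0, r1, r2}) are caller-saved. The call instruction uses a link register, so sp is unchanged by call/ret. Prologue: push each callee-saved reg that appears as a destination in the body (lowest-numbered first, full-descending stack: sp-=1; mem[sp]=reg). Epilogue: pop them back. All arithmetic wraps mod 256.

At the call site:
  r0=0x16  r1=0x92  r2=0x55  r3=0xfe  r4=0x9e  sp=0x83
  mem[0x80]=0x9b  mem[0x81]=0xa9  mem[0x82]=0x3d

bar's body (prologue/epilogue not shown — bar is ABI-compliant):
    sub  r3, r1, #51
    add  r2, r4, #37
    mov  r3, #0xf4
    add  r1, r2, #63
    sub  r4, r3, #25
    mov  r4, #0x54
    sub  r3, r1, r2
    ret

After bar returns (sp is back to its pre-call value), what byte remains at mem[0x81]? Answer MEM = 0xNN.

MEM = 0x9e

prologue: push r3 -> mem[0x82]=0xfe, sp=0x82
prologue: push r4 -> mem[0x81]=0x9e, sp=0x81
body[0] sub  r3, r1, #51 -> r3=0x5f
body[1] add  r2, r4, #37 -> r2=0xc3
body[2] mov  r3, #0xf4 -> r3=0xf4
body[3] add  r1, r2, #63 -> r1=0x02
body[4] sub  r4, r3, #25 -> r4=0xdb
body[5] mov  r4, #0x54 -> r4=0x54
body[6] sub  r3, r1, r2 -> r3=0x3f
epilogue: pop r4=0x9e, sp=0x82
epilogue: pop r3=0xfe, sp=0x83
prologue pushed ['r3', 'r4'] at ['0x82', '0x81']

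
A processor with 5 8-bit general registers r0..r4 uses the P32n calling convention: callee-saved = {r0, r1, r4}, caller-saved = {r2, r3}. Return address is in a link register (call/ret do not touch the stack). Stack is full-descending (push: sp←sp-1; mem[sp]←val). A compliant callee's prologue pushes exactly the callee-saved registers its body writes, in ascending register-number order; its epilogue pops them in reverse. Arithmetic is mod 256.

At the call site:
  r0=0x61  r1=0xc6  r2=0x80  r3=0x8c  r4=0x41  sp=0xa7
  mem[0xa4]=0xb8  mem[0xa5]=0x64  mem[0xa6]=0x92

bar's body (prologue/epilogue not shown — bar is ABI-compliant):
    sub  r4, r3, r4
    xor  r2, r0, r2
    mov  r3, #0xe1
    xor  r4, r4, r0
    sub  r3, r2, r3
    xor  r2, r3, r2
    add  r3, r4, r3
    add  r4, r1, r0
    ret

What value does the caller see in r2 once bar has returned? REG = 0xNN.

prologue: push r4 → mem[0xa6]=0x41, sp=0xa6
body[0] sub  r4, r3, r4 → r4=0x4b
body[1] xor  r2, r0, r2 → r2=0xe1
body[2] mov  r3, #0xe1 → r3=0xe1
body[3] xor  r4, r4, r0 → r4=0x2a
body[4] sub  r3, r2, r3 → r3=0x00
body[5] xor  r2, r3, r2 → r2=0xe1
body[6] add  r3, r4, r3 → r3=0x2a
body[7] add  r4, r1, r0 → r4=0x27
epilogue: pop r4=0x41, sp=0xa7
r2 is caller-saved → body value

REG = 0xe1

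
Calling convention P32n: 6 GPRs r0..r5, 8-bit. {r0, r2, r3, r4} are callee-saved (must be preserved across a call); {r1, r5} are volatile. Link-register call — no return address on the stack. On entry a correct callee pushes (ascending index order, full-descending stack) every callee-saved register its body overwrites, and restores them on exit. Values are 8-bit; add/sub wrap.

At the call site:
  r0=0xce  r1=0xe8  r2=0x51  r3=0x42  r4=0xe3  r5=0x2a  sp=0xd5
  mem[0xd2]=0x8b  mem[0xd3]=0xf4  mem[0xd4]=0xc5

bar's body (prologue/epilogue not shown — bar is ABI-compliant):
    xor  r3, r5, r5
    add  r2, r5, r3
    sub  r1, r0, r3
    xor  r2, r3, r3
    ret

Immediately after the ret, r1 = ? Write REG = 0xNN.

REG = 0xce

prologue: push r2 → mem[0xd4]=0x51, sp=0xd4
prologue: push r3 → mem[0xd3]=0x42, sp=0xd3
body[0] xor  r3, r5, r5 → r3=0x00
body[1] add  r2, r5, r3 → r2=0x2a
body[2] sub  r1, r0, r3 → r1=0xce
body[3] xor  r2, r3, r3 → r2=0x00
epilogue: pop r3=0x42, sp=0xd4
epilogue: pop r2=0x51, sp=0xd5
r1 is caller-saved → body value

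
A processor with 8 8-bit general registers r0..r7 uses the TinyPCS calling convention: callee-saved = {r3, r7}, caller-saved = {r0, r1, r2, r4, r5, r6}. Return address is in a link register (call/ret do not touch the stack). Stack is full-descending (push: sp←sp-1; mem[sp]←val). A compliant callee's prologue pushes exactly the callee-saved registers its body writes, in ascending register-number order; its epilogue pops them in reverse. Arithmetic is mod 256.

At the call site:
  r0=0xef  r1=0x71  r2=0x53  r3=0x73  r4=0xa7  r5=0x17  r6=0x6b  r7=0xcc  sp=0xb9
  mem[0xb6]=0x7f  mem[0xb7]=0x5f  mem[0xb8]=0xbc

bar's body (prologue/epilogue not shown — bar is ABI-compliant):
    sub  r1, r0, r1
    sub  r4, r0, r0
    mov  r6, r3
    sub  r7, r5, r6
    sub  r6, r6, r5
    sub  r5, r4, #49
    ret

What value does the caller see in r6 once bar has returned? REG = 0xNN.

REG = 0x5c

prologue: push r7 → mem[0xb8]=0xcc, sp=0xb8
body[0] sub  r1, r0, r1 → r1=0x7e
body[1] sub  r4, r0, r0 → r4=0x00
body[2] mov  r6, r3 → r6=0x73
body[3] sub  r7, r5, r6 → r7=0xa4
body[4] sub  r6, r6, r5 → r6=0x5c
body[5] sub  r5, r4, #49 → r5=0xcf
epilogue: pop r7=0xcc, sp=0xb9
r6 is caller-saved → body value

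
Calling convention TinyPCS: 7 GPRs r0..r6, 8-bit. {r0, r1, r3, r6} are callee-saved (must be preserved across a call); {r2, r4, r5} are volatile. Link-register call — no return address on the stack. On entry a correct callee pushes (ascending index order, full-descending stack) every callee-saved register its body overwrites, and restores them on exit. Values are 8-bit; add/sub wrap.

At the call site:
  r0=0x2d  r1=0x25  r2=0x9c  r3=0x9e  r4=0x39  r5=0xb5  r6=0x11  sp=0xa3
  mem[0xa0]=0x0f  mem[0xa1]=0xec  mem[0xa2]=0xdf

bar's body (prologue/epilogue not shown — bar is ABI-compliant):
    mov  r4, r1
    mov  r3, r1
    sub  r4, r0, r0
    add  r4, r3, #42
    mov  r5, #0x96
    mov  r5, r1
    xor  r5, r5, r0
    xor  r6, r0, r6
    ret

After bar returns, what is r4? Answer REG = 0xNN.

prologue: push r3 -> mem[0xa2]=0x9e, sp=0xa2
prologue: push r6 -> mem[0xa1]=0x11, sp=0xa1
body[0] mov  r4, r1 -> r4=0x25
body[1] mov  r3, r1 -> r3=0x25
body[2] sub  r4, r0, r0 -> r4=0x00
body[3] add  r4, r3, #42 -> r4=0x4f
body[4] mov  r5, #0x96 -> r5=0x96
body[5] mov  r5, r1 -> r5=0x25
body[6] xor  r5, r5, r0 -> r5=0x08
body[7] xor  r6, r0, r6 -> r6=0x3c
epilogue: pop r6=0x11, sp=0xa2
epilogue: pop r3=0x9e, sp=0xa3
r4 is caller-saved -> body value

REG = 0x4f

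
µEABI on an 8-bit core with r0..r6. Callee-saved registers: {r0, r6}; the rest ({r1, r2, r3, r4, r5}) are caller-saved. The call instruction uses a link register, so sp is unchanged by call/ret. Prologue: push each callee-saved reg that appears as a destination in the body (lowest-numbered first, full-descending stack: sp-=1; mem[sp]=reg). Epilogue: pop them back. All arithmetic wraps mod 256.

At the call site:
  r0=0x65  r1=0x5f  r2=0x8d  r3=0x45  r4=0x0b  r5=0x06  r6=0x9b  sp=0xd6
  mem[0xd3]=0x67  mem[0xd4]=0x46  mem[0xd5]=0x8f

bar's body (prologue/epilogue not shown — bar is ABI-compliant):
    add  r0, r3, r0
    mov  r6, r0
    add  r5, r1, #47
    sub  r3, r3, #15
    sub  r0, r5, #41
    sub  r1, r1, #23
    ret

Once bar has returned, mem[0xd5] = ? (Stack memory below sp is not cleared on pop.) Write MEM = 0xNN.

prologue: push r0 -> mem[0xd5]=0x65, sp=0xd5
prologue: push r6 -> mem[0xd4]=0x9b, sp=0xd4
body[0] add  r0, r3, r0 -> r0=0xaa
body[1] mov  r6, r0 -> r6=0xaa
body[2] add  r5, r1, #47 -> r5=0x8e
body[3] sub  r3, r3, #15 -> r3=0x36
body[4] sub  r0, r5, #41 -> r0=0x65
body[5] sub  r1, r1, #23 -> r1=0x48
epilogue: pop r6=0x9b, sp=0xd5
epilogue: pop r0=0x65, sp=0xd6
prologue pushed ['r0', 'r6'] at ['0xd5', '0xd4']

MEM = 0x65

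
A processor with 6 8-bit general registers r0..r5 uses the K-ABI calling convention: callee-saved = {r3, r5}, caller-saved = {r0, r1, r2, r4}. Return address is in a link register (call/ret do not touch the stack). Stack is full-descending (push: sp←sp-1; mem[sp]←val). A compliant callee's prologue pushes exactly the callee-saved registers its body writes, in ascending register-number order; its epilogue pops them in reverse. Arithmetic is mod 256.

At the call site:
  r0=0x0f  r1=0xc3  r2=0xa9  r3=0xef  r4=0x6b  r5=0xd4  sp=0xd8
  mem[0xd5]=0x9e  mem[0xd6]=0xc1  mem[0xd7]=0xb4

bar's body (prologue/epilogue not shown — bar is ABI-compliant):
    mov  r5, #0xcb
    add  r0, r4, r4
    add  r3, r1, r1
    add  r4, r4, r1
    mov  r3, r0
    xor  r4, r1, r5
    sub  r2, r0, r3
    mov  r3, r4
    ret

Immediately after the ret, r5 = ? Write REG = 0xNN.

prologue: push r3 -> mem[0xd7]=0xef, sp=0xd7
prologue: push r5 -> mem[0xd6]=0xd4, sp=0xd6
body[0] mov  r5, #0xcb -> r5=0xcb
body[1] add  r0, r4, r4 -> r0=0xd6
body[2] add  r3, r1, r1 -> r3=0x86
body[3] add  r4, r4, r1 -> r4=0x2e
body[4] mov  r3, r0 -> r3=0xd6
body[5] xor  r4, r1, r5 -> r4=0x08
body[6] sub  r2, r0, r3 -> r2=0x00
body[7] mov  r3, r4 -> r3=0x08
epilogue: pop r5=0xd4, sp=0xd7
epilogue: pop r3=0xef, sp=0xd8
r5 is callee-saved -> restored

REG = 0xd4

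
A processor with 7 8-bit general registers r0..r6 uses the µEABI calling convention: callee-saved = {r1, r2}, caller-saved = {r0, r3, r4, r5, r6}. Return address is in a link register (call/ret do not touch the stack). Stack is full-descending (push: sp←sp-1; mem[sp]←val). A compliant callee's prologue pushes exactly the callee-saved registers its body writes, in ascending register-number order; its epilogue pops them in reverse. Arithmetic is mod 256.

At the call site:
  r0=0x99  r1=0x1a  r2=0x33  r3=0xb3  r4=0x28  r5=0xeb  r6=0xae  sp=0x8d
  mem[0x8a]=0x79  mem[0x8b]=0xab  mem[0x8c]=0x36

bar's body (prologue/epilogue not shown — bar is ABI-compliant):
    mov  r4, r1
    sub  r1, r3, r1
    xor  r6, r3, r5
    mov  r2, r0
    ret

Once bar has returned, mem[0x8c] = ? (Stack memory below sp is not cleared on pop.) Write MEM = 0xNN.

MEM = 0x1a

prologue: push r1 → mem[0x8c]=0x1a, sp=0x8c
prologue: push r2 → mem[0x8b]=0x33, sp=0x8b
body[0] mov  r4, r1 → r4=0x1a
body[1] sub  r1, r3, r1 → r1=0x99
body[2] xor  r6, r3, r5 → r6=0x58
body[3] mov  r2, r0 → r2=0x99
epilogue: pop r2=0x33, sp=0x8c
epilogue: pop r1=0x1a, sp=0x8d
prologue pushed ['r1', 'r2'] at ['0x8c', '0x8b']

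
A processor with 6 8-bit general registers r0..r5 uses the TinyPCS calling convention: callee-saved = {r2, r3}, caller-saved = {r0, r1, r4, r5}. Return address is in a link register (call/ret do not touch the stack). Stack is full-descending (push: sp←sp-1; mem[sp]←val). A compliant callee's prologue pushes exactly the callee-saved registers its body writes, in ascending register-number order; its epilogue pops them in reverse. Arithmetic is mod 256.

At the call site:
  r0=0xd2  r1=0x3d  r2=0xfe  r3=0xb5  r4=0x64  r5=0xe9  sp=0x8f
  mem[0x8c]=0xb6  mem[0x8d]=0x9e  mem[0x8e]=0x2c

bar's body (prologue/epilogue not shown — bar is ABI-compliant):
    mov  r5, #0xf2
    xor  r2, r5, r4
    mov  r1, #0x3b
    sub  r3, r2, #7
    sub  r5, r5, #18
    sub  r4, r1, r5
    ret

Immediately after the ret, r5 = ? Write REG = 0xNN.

prologue: push r2 → mem[0x8e]=0xfe, sp=0x8e
prologue: push r3 → mem[0x8d]=0xb5, sp=0x8d
body[0] mov  r5, #0xf2 → r5=0xf2
body[1] xor  r2, r5, r4 → r2=0x96
body[2] mov  r1, #0x3b → r1=0x3b
body[3] sub  r3, r2, #7 → r3=0x8f
body[4] sub  r5, r5, #18 → r5=0xe0
body[5] sub  r4, r1, r5 → r4=0x5b
epilogue: pop r3=0xb5, sp=0x8e
epilogue: pop r2=0xfe, sp=0x8f
r5 is caller-saved → body value

REG = 0xe0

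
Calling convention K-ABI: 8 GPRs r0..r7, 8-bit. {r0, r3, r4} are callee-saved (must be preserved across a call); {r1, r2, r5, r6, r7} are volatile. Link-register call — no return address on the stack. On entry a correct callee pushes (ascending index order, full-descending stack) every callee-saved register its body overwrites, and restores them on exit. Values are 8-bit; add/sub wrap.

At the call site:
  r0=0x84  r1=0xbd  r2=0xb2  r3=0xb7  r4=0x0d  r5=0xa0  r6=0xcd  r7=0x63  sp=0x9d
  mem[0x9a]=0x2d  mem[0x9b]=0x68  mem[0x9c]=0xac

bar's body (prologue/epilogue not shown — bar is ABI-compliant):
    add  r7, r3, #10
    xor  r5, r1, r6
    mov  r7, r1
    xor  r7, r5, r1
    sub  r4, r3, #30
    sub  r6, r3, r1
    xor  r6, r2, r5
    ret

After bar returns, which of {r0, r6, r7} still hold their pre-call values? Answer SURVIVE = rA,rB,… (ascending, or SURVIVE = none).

SURVIVE = r0

prologue: push r4 -> mem[0x9c]=0x0d, sp=0x9c
body[0] add  r7, r3, #10 -> r7=0xc1
body[1] xor  r5, r1, r6 -> r5=0x70
body[2] mov  r7, r1 -> r7=0xbd
body[3] xor  r7, r5, r1 -> r7=0xcd
body[4] sub  r4, r3, #30 -> r4=0x99
body[5] sub  r6, r3, r1 -> r6=0xfa
body[6] xor  r6, r2, r5 -> r6=0xc2
epilogue: pop r4=0x0d, sp=0x9d
r0: callee-saved, written=False
r6: caller-saved, written=True
r7: caller-saved, written=True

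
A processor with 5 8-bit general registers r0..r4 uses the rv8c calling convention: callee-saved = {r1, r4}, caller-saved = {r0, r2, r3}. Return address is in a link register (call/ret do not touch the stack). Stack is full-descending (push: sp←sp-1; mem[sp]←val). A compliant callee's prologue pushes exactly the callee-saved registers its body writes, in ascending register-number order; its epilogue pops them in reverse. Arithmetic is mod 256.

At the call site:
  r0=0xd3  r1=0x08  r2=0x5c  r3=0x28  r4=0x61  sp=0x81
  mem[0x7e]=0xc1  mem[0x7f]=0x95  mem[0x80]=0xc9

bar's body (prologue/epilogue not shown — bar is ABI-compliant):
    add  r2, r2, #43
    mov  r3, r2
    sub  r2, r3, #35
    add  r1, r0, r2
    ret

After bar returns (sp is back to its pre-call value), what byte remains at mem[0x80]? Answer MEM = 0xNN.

MEM = 0x08

prologue: push r1 → mem[0x80]=0x08, sp=0x80
body[0] add  r2, r2, #43 → r2=0x87
body[1] mov  r3, r2 → r3=0x87
body[2] sub  r2, r3, #35 → r2=0x64
body[3] add  r1, r0, r2 → r1=0x37
epilogue: pop r1=0x08, sp=0x81
prologue pushed ['r1'] at ['0x80']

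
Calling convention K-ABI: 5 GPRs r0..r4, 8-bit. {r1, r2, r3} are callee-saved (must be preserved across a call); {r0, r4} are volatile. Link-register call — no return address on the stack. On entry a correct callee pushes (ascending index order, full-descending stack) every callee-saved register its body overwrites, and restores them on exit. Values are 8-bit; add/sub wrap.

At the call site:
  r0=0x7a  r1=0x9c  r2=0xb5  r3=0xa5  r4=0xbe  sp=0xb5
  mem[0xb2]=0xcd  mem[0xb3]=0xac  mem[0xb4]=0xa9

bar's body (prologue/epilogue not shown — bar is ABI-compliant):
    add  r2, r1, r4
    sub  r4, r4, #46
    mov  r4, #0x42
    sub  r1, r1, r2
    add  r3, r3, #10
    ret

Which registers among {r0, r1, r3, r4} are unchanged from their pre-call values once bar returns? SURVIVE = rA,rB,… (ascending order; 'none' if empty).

SURVIVE = r0,r1,r3

prologue: push r1 → mem[0xb4]=0x9c, sp=0xb4
prologue: push r2 → mem[0xb3]=0xb5, sp=0xb3
prologue: push r3 → mem[0xb2]=0xa5, sp=0xb2
body[0] add  r2, r1, r4 → r2=0x5a
body[1] sub  r4, r4, #46 → r4=0x90
body[2] mov  r4, #0x42 → r4=0x42
body[3] sub  r1, r1, r2 → r1=0x42
body[4] add  r3, r3, #10 → r3=0xaf
epilogue: pop r3=0xa5, sp=0xb3
epilogue: pop r2=0xb5, sp=0xb4
epilogue: pop r1=0x9c, sp=0xb5
r0: caller-saved, written=False
r1: callee-saved, written=True
r3: callee-saved, written=True
r4: caller-saved, written=True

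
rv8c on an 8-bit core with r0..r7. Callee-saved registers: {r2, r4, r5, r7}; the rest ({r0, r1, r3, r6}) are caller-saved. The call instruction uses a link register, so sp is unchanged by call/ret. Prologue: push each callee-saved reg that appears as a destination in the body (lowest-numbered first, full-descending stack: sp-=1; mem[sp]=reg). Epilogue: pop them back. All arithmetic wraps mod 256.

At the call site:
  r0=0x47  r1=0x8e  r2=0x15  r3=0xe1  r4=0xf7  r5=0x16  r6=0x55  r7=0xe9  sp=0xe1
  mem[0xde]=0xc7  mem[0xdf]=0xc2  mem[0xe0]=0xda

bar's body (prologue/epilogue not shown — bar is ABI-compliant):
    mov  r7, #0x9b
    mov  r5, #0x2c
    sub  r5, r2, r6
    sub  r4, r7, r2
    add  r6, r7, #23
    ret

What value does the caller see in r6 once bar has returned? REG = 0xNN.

prologue: push r4 → mem[0xe0]=0xf7, sp=0xe0
prologue: push r5 → mem[0xdf]=0x16, sp=0xdf
prologue: push r7 → mem[0xde]=0xe9, sp=0xde
body[0] mov  r7, #0x9b → r7=0x9b
body[1] mov  r5, #0x2c → r5=0x2c
body[2] sub  r5, r2, r6 → r5=0xc0
body[3] sub  r4, r7, r2 → r4=0x86
body[4] add  r6, r7, #23 → r6=0xb2
epilogue: pop r7=0xe9, sp=0xdf
epilogue: pop r5=0x16, sp=0xe0
epilogue: pop r4=0xf7, sp=0xe1
r6 is caller-saved → body value

REG = 0xb2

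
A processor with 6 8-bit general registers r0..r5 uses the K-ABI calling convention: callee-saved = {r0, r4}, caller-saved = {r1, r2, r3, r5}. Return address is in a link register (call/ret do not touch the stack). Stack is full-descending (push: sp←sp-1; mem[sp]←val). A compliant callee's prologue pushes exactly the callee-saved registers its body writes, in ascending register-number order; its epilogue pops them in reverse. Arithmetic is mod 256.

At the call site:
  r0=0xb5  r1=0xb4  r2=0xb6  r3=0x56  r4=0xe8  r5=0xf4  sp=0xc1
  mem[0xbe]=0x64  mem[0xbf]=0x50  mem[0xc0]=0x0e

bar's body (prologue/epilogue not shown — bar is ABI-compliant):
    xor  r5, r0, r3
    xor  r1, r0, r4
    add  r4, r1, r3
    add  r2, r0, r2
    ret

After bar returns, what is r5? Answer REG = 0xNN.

REG = 0xe3

prologue: push r4 → mem[0xc0]=0xe8, sp=0xc0
body[0] xor  r5, r0, r3 → r5=0xe3
body[1] xor  r1, r0, r4 → r1=0x5d
body[2] add  r4, r1, r3 → r4=0xb3
body[3] add  r2, r0, r2 → r2=0x6b
epilogue: pop r4=0xe8, sp=0xc1
r5 is caller-saved → body value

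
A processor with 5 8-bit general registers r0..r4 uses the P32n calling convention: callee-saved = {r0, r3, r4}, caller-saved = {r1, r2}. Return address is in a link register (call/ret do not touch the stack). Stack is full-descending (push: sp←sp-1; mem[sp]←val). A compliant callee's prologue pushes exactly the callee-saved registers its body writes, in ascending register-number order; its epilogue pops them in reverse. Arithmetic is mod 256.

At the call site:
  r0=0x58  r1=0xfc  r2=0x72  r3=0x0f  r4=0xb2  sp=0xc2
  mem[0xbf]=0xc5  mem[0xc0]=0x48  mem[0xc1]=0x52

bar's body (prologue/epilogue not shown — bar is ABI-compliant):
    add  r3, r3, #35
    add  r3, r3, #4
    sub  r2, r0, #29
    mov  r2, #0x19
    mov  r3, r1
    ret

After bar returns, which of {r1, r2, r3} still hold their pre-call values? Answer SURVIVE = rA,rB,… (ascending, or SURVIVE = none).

SURVIVE = r1,r3

prologue: push r3 -> mem[0xc1]=0x0f, sp=0xc1
body[0] add  r3, r3, #35 -> r3=0x32
body[1] add  r3, r3, #4 -> r3=0x36
body[2] sub  r2, r0, #29 -> r2=0x3b
body[3] mov  r2, #0x19 -> r2=0x19
body[4] mov  r3, r1 -> r3=0xfc
epilogue: pop r3=0x0f, sp=0xc2
r1: caller-saved, written=False
r2: caller-saved, written=True
r3: callee-saved, written=True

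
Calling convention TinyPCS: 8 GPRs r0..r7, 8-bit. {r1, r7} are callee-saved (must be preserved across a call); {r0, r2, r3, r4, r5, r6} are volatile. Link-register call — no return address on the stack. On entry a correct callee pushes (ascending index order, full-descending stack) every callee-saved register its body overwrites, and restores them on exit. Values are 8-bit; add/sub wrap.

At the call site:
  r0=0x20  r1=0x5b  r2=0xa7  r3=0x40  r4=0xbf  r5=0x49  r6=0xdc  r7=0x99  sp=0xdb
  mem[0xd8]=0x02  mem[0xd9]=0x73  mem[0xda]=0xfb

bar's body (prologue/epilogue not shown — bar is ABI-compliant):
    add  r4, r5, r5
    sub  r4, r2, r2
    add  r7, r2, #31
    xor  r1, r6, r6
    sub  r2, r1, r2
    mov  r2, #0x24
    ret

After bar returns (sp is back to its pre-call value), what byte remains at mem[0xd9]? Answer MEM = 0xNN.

prologue: push r1 -> mem[0xda]=0x5b, sp=0xda
prologue: push r7 -> mem[0xd9]=0x99, sp=0xd9
body[0] add  r4, r5, r5 -> r4=0x92
body[1] sub  r4, r2, r2 -> r4=0x00
body[2] add  r7, r2, #31 -> r7=0xc6
body[3] xor  r1, r6, r6 -> r1=0x00
body[4] sub  r2, r1, r2 -> r2=0x59
body[5] mov  r2, #0x24 -> r2=0x24
epilogue: pop r7=0x99, sp=0xda
epilogue: pop r1=0x5b, sp=0xdb
prologue pushed ['r1', 'r7'] at ['0xda', '0xd9']

MEM = 0x99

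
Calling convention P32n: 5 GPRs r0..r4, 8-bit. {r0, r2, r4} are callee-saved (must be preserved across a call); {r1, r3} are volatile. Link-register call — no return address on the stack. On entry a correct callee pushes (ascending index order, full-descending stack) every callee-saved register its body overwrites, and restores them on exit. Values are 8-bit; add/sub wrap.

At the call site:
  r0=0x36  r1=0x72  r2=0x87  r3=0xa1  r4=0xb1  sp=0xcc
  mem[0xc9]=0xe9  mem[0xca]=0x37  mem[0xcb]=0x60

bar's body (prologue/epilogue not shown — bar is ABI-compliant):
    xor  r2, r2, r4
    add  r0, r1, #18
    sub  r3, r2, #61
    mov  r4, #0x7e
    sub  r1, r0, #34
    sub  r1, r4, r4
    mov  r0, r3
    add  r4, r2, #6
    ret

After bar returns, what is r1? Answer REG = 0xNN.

prologue: push r0 -> mem[0xcb]=0x36, sp=0xcb
prologue: push r2 -> mem[0xca]=0x87, sp=0xca
prologue: push r4 -> mem[0xc9]=0xb1, sp=0xc9
body[0] xor  r2, r2, r4 -> r2=0x36
body[1] add  r0, r1, #18 -> r0=0x84
body[2] sub  r3, r2, #61 -> r3=0xf9
body[3] mov  r4, #0x7e -> r4=0x7e
body[4] sub  r1, r0, #34 -> r1=0x62
body[5] sub  r1, r4, r4 -> r1=0x00
body[6] mov  r0, r3 -> r0=0xf9
body[7] add  r4, r2, #6 -> r4=0x3c
epilogue: pop r4=0xb1, sp=0xca
epilogue: pop r2=0x87, sp=0xcb
epilogue: pop r0=0x36, sp=0xcc
r1 is caller-saved -> body value

REG = 0x00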